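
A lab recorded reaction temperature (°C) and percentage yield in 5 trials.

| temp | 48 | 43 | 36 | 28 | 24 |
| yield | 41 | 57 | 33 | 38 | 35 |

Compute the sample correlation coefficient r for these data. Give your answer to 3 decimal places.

n = 5, Σx = 179, Σy = 204, Σx² = 6809, Σy² = 8688, Σxy = 7511
nΣxy − ΣxΣy = 37555 − 36516 = 1039
nΣx² − (Σx)² = 34045 − 32041 = 2004; nΣy² − (Σy)² = 43440 − 41616 = 1824
r = 1039 / √(2004 × 1824) = 1039 / 1911.8828 ≈ 0.543

0.543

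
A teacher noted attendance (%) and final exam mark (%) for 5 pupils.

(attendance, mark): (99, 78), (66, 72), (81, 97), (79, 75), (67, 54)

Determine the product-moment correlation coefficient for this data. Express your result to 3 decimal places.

0.482

n = 5, Σx = 392, Σy = 376, Σx² = 31448, Σy² = 29218, Σxy = 29874
nΣxy − ΣxΣy = 149370 − 147392 = 1978
nΣx² − (Σx)² = 157240 − 153664 = 3576; nΣy² − (Σy)² = 146090 − 141376 = 4714
r = 1978 / √(3576 × 4714) = 1978 / 4105.7599 ≈ 0.482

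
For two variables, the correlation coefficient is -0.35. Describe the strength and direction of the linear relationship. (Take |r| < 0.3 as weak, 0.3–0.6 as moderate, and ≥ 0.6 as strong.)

r = -0.35 < 0 so the relationship is negative.
|r| = 0.35, which falls in the moderate range.

moderate negative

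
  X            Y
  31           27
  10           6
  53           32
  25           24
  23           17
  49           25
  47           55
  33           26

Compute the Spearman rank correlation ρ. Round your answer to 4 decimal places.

0.7857

Rank X: 4, 1, 8, 3, 2, 7, 6, 5
Rank Y: 6, 1, 7, 3, 2, 4, 8, 5
d = rank(X) − rank(Y): -2, 0, 1, 0, 0, 3, -2, 0; Σd² = 18
ρ = 1 − 6Σd² / [n(n²−1)] = 1 − 6×18 / (8×63) = 1 − 108/504 ≈ 0.7857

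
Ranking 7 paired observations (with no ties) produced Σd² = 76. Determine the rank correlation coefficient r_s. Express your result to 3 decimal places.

-0.357

ρ = 1 − 6Σd² / [n(n²−1)] = 1 − 6×76 / (7×48)
  = 1 − 456/336 = 1 − 1.3571 ≈ -0.357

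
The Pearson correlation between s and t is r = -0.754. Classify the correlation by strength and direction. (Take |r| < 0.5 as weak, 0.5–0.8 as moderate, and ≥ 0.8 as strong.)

r = -0.754 < 0 so the relationship is negative.
|r| = 0.754, which falls in the moderate range.

moderate negative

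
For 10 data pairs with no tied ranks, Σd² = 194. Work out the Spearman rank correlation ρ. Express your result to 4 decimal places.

ρ = 1 − 6Σd² / [n(n²−1)] = 1 − 6×194 / (10×99)
  = 1 − 1164/990 = 1 − 1.17576 ≈ -0.1758

-0.1758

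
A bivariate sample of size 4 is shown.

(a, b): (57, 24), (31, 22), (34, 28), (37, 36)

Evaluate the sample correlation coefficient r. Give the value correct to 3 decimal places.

-0.176

n = 4, Σa = 159, Σb = 110, Σa² = 6735, Σb² = 3140, Σab = 4334
nΣab − ΣaΣb = 17336 − 17490 = -154
nΣa² − (Σa)² = 26940 − 25281 = 1659; nΣb² − (Σb)² = 12560 − 12100 = 460
r = -154 / √(1659 × 460) = -154 / 873.5788 ≈ -0.176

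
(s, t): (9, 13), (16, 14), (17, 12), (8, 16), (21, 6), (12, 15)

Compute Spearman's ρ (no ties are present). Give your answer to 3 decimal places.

-0.829

Rank s: 2, 4, 5, 1, 6, 3
Rank t: 3, 4, 2, 6, 1, 5
d = rank(s) − rank(t): -1, 0, 3, -5, 5, -2; Σd² = 64
ρ = 1 − 6Σd² / [n(n²−1)] = 1 − 6×64 / (6×35) = 1 − 384/210 ≈ -0.829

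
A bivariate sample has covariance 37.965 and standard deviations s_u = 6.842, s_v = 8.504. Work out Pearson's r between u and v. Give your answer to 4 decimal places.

0.6525

r = Cov(u,v) / (s_u · s_v) = 37.965 / (6.842 × 8.504)
  = 37.965 / 58.1844 ≈ 0.6525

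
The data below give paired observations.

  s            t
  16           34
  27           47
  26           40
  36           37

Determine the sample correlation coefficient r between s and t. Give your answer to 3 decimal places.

0.274

n = 4, Σs = 105, Σt = 158, Σs² = 2957, Σt² = 6334, Σst = 4185
nΣst − ΣsΣt = 16740 − 16590 = 150
nΣs² − (Σs)² = 11828 − 11025 = 803; nΣt² − (Σt)² = 25336 − 24964 = 372
r = 150 / √(803 × 372) = 150 / 546.5492 ≈ 0.274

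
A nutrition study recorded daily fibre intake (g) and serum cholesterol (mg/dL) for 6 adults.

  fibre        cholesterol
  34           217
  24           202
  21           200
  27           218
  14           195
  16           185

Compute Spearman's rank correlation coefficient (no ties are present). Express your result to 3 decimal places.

0.886

Rank fibre: 6, 4, 3, 5, 1, 2
Rank cholesterol: 5, 4, 3, 6, 2, 1
d = rank(fibre) − rank(cholesterol): 1, 0, 0, -1, -1, 1; Σd² = 4
ρ = 1 − 6Σd² / [n(n²−1)] = 1 − 6×4 / (6×35) = 1 − 24/210 ≈ 0.886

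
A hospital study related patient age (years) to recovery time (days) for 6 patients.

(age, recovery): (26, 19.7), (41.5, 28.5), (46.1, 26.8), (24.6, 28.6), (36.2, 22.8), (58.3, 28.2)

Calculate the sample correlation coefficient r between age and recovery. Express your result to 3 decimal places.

n = 6, Σx = 232.7, Σy = 154.6, Σx² = 9837.95, Σy² = 4051.62, Σxy = 6103.41
nΣxy − ΣxΣy = 36620.46 − 35975.42 = 645.04
nΣx² − (Σx)² = 59027.7 − 54149.29 = 4878.41; nΣy² − (Σy)² = 24309.72 − 23901.16 = 408.56
r = 645.04 / √(4878.41 × 408.56) = 645.04 / 1411.7801 ≈ 0.457

0.457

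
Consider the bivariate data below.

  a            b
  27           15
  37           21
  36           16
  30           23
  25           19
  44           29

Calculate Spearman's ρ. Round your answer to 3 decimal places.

Rank a: 2, 5, 4, 3, 1, 6
Rank b: 1, 4, 2, 5, 3, 6
d = rank(a) − rank(b): 1, 1, 2, -2, -2, 0; Σd² = 14
ρ = 1 − 6Σd² / [n(n²−1)] = 1 − 6×14 / (6×35) = 1 − 84/210 ≈ 0.600

0.600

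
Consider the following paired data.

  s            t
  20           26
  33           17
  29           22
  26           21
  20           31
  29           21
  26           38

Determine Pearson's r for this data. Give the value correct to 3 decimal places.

n = 7, Σs = 183, Σt = 176, Σs² = 4923, Σt² = 4736, Σst = 4482
nΣst − ΣsΣt = 31374 − 32208 = -834
nΣs² − (Σs)² = 34461 − 33489 = 972; nΣt² − (Σt)² = 33152 − 30976 = 2176
r = -834 / √(972 × 2176) = -834 / 1454.3287 ≈ -0.573

-0.573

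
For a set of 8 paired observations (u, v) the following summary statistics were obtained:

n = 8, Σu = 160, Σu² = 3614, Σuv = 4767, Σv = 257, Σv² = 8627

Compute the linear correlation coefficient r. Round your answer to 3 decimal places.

-0.952

r = (nΣuv − ΣuΣv) / √[(nΣu² − (Σu)²)(nΣv² − (Σv)²)]
Numerator: 8×4767 − 160×257 = -2984
Denominator: √[(28912 − 25600)(69016 − 66049)] = √[3312 × 2967] = 3134.7574
r = -2984 / 3134.7574 ≈ -0.952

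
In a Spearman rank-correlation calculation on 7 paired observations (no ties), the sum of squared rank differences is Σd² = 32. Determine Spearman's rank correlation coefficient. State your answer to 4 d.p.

ρ = 1 − 6Σd² / [n(n²−1)] = 1 − 6×32 / (7×48)
  = 1 − 192/336 = 1 − 0.57143 ≈ 0.4286

0.4286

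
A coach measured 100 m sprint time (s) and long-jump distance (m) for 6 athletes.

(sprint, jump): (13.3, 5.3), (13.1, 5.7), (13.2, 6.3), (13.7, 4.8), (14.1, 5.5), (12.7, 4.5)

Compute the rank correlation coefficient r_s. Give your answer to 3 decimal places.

0.086

Rank sprint: 4, 2, 3, 5, 6, 1
Rank jump: 3, 5, 6, 2, 4, 1
d = rank(sprint) − rank(jump): 1, -3, -3, 3, 2, 0; Σd² = 32
ρ = 1 − 6Σd² / [n(n²−1)] = 1 − 6×32 / (6×35) = 1 − 192/210 ≈ 0.086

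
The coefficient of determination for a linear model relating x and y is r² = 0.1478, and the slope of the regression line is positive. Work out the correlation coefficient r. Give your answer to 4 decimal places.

0.3844

|r| = √0.1478 = 0.3844
The association is positive, so r = 0.3844.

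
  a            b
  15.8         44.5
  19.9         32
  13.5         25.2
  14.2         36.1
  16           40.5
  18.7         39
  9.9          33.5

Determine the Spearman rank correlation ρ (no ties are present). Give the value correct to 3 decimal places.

0.250

Rank a: 4, 7, 2, 3, 5, 6, 1
Rank b: 7, 2, 1, 4, 6, 5, 3
d = rank(a) − rank(b): -3, 5, 1, -1, -1, 1, -2; Σd² = 42
ρ = 1 − 6Σd² / [n(n²−1)] = 1 − 6×42 / (7×48) = 1 − 252/336 ≈ 0.250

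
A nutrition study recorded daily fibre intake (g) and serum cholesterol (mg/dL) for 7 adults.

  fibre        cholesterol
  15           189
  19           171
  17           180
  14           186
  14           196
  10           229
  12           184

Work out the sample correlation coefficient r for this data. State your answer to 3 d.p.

-0.817

n = 7, Σx = 101, Σy = 1335, Σx² = 1511, Σy² = 256671, Σxy = 18990
nΣxy − ΣxΣy = 132930 − 134835 = -1905
nΣx² − (Σx)² = 10577 − 10201 = 376; nΣy² − (Σy)² = 1796697 − 1782225 = 14472
r = -1905 / √(376 × 14472) = -1905 / 2332.6963 ≈ -0.817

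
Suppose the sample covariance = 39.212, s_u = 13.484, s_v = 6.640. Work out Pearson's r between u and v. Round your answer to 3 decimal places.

0.438

r = Cov(u,v) / (s_u · s_v) = 39.212 / (13.484 × 6.640)
  = 39.212 / 89.5338 ≈ 0.438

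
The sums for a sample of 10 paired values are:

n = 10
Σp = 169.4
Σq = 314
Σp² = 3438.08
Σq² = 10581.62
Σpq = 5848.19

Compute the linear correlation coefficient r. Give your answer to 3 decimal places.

r = (nΣpq − ΣpΣq) / √[(nΣp² − (Σp)²)(nΣq² − (Σq)²)]
Numerator: 10×5848.19 − 169.4×314 = 5290.3
Denominator: √[(34380.8 − 28696.36)(105816.2 − 98596)] = √[5684.44 × 7220.2] = 6406.4650
r = 5290.3 / 6406.4650 ≈ 0.826

0.826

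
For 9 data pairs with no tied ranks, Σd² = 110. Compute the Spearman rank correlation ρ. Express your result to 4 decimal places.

0.0833

ρ = 1 − 6Σd² / [n(n²−1)] = 1 − 6×110 / (9×80)
  = 1 − 660/720 = 1 − 0.91667 ≈ 0.0833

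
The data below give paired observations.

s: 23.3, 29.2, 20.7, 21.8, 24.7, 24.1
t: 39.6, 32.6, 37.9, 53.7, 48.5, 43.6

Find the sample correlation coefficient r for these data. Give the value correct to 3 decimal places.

n = 6, Σs = 143.8, Σt = 255.9, Σs² = 3490.16, Σt² = 11204.23, Σst = 6078.5
nΣst − ΣsΣt = 36471 − 36798.42 = -327.42
nΣs² − (Σs)² = 20940.96 − 20678.44 = 262.52; nΣt² − (Σt)² = 67225.38 − 65484.81 = 1740.57
r = -327.42 / √(262.52 × 1740.57) = -327.42 / 675.9693 ≈ -0.484

-0.484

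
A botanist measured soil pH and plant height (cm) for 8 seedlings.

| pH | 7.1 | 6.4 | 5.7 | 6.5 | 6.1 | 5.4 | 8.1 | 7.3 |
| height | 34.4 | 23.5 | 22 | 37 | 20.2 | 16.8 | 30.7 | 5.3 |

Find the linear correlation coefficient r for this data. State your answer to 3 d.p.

0.207

n = 8, Σx = 52.6, Σy = 189.9, Σx² = 351.38, Σy² = 5249.47, Σxy = 1261.84
nΣxy − ΣxΣy = 10094.72 − 9988.74 = 105.98
nΣx² − (Σx)² = 2811.04 − 2766.76 = 44.28; nΣy² − (Σy)² = 41995.76 − 36062.01 = 5933.75
r = 105.98 / √(44.28 × 5933.75) = 105.98 / 512.5880 ≈ 0.207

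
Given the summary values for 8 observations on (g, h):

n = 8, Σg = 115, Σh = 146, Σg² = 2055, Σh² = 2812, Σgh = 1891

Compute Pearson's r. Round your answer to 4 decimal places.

-0.8533

r = (nΣgh − ΣgΣh) / √[(nΣg² − (Σg)²)(nΣh² − (Σh)²)]
Numerator: 8×1891 − 115×146 = -1662
Denominator: √[(16440 − 13225)(22496 − 21316)] = √[3215 × 1180] = 1947.7423
r = -1662 / 1947.7423 ≈ -0.8533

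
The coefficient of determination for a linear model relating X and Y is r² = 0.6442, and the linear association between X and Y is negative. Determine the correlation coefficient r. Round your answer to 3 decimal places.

-0.803

|r| = √0.6442 = 0.803
The association is negative, so r = −0.803.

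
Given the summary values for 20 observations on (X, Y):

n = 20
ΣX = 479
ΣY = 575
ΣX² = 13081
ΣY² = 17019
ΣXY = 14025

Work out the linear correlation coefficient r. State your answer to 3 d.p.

0.286

r = (nΣXY − ΣXΣY) / √[(nΣX² − (ΣX)²)(nΣY² − (ΣY)²)]
Numerator: 20×14025 − 479×575 = 5075
Denominator: √[(261620 − 229441)(340380 − 330625)] = √[32179 × 9755] = 17717.3967
r = 5075 / 17717.3967 ≈ 0.286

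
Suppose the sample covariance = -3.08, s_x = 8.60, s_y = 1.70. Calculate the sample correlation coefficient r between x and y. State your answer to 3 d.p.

-0.211

r = Cov(x,y) / (s_x · s_y) = -3.08 / (8.60 × 1.70)
  = -3.08 / 14.6200 ≈ -0.211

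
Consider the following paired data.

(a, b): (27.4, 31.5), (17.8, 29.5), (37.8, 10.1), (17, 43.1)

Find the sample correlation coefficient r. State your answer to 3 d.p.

-0.880

n = 4, Σa = 100, Σb = 114.2, Σa² = 2785.44, Σb² = 3822.12, Σab = 2502.68
nΣab − ΣaΣb = 10010.72 − 11420 = -1409.28
nΣa² − (Σa)² = 11141.76 − 10000 = 1141.76; nΣb² − (Σb)² = 15288.48 − 13041.64 = 2246.84
r = -1409.28 / √(1141.76 × 2246.84) = -1409.28 / 1601.6716 ≈ -0.880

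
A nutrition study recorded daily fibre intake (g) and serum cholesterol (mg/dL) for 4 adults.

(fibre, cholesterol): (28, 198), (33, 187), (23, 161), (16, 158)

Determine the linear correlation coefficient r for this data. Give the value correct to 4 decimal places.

n = 4, Σx = 100, Σy = 704, Σx² = 2658, Σy² = 125058, Σxy = 17946
nΣxy − ΣxΣy = 71784 − 70400 = 1384
nΣx² − (Σx)² = 10632 − 10000 = 632; nΣy² − (Σy)² = 500232 − 495616 = 4616
r = 1384 / √(632 × 4616) = 1384 / 1708.0141 ≈ 0.8103

0.8103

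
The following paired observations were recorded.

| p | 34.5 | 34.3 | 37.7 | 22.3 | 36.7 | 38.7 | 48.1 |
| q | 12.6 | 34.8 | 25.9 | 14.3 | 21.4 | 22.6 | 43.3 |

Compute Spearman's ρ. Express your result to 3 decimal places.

0.536

Rank p: 3, 2, 5, 1, 4, 6, 7
Rank q: 1, 6, 5, 2, 3, 4, 7
d = rank(p) − rank(q): 2, -4, 0, -1, 1, 2, 0; Σd² = 26
ρ = 1 − 6Σd² / [n(n²−1)] = 1 − 6×26 / (7×48) = 1 − 156/336 ≈ 0.536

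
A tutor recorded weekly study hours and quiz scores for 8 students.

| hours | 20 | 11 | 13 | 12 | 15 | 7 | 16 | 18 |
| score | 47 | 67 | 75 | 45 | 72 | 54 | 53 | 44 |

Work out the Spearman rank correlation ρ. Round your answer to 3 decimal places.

Rank hours: 8, 2, 4, 3, 5, 1, 6, 7
Rank score: 3, 6, 8, 2, 7, 5, 4, 1
d = rank(hours) − rank(score): 5, -4, -4, 1, -2, -4, 2, 6; Σd² = 118
ρ = 1 − 6Σd² / [n(n²−1)] = 1 − 6×118 / (8×63) = 1 − 708/504 ≈ -0.405

-0.405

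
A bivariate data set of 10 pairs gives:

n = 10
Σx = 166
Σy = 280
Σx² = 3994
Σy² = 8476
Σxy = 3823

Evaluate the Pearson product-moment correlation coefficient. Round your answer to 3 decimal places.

r = (nΣxy − ΣxΣy) / √[(nΣx² − (Σx)²)(nΣy² − (Σy)²)]
Numerator: 10×3823 − 166×280 = -8250
Denominator: √[(39940 − 27556)(84760 − 78400)] = √[12384 × 6360] = 8874.8093
r = -8250 / 8874.8093 ≈ -0.930

-0.930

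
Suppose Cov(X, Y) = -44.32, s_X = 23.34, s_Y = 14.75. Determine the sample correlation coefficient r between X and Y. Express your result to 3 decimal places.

r = Cov(X,Y) / (s_X · s_Y) = -44.32 / (23.34 × 14.75)
  = -44.32 / 344.2650 ≈ -0.129

-0.129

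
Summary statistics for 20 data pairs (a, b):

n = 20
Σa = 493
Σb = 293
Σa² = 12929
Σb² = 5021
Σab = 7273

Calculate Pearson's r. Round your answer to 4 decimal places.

r = (nΣab − ΣaΣb) / √[(nΣa² − (Σa)²)(nΣb² − (Σb)²)]
Numerator: 20×7273 − 493×293 = 1011
Denominator: √[(258580 − 243049)(100420 − 85849)] = √[15531 × 14571] = 15043.3441
r = 1011 / 15043.3441 ≈ 0.0672

0.0672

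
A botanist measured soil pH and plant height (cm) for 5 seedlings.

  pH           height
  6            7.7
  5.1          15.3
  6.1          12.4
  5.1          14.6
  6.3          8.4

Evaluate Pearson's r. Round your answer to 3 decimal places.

-0.845

n = 5, Σx = 28.6, Σy = 58.4, Σx² = 164.92, Σy² = 730.86, Σxy = 327.25
nΣxy − ΣxΣy = 1636.25 − 1670.24 = -33.99
nΣx² − (Σx)² = 824.6 − 817.96 = 6.64; nΣy² − (Σy)² = 3654.3 − 3410.56 = 243.74
r = -33.99 / √(6.64 × 243.74) = -33.99 / 40.2298 ≈ -0.845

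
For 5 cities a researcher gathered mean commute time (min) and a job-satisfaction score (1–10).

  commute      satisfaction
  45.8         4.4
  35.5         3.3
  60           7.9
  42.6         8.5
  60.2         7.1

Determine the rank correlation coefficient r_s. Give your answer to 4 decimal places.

Rank commute: 3, 1, 4, 2, 5
Rank satisfaction: 2, 1, 4, 5, 3
d = rank(commute) − rank(satisfaction): 1, 0, 0, -3, 2; Σd² = 14
ρ = 1 − 6Σd² / [n(n²−1)] = 1 − 6×14 / (5×24) = 1 − 84/120 ≈ 0.3000

0.3000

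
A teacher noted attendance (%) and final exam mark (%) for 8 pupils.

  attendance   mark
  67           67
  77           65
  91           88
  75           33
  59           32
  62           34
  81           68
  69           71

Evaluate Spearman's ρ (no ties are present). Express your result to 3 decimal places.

Rank attendance: 3, 6, 8, 5, 1, 2, 7, 4
Rank mark: 5, 4, 8, 2, 1, 3, 6, 7
d = rank(attendance) − rank(mark): -2, 2, 0, 3, 0, -1, 1, -3; Σd² = 28
ρ = 1 − 6Σd² / [n(n²−1)] = 1 − 6×28 / (8×63) = 1 − 168/504 ≈ 0.667

0.667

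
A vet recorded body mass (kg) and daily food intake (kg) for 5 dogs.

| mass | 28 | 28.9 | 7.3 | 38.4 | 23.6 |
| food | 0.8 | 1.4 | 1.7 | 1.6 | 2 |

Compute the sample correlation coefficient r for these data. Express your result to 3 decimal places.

-0.265

n = 5, Σx = 126.2, Σy = 7.5, Σx² = 3704.02, Σy² = 12.05, Σxy = 183.91
nΣxy − ΣxΣy = 919.55 − 946.5 = -26.95
nΣx² − (Σx)² = 18520.1 − 15926.44 = 2593.66; nΣy² − (Σy)² = 60.25 − 56.25 = 4
r = -26.95 / √(2593.66 × 4) = -26.95 / 101.8560 ≈ -0.265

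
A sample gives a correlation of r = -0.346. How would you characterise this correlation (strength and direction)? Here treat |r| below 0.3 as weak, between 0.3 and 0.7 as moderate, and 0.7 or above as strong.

moderate negative

r = -0.346 < 0 so the relationship is negative.
|r| = 0.346, which falls in the moderate range.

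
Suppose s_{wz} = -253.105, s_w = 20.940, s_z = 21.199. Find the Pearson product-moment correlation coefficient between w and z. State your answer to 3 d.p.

-0.570

r = Cov(w,z) / (s_w · s_z) = -253.105 / (20.940 × 21.199)
  = -253.105 / 443.9071 ≈ -0.570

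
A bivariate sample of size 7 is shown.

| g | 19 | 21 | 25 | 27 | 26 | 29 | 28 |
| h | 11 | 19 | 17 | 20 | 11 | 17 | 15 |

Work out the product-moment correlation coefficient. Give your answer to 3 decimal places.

0.276

n = 7, Σg = 175, Σh = 110, Σg² = 4457, Σh² = 1806, Σgh = 2772
nΣgh − ΣgΣh = 19404 − 19250 = 154
nΣg² − (Σg)² = 31199 − 30625 = 574; nΣh² − (Σh)² = 12642 − 12100 = 542
r = 154 / √(574 × 542) = 154 / 557.7706 ≈ 0.276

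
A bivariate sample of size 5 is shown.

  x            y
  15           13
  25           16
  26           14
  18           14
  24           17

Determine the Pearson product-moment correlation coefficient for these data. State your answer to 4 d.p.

n = 5, Σx = 108, Σy = 74, Σx² = 2426, Σy² = 1106, Σxy = 1619
nΣxy − ΣxΣy = 8095 − 7992 = 103
nΣx² − (Σx)² = 12130 − 11664 = 466; nΣy² − (Σy)² = 5530 − 5476 = 54
r = 103 / √(466 × 54) = 103 / 158.6316 ≈ 0.6493

0.6493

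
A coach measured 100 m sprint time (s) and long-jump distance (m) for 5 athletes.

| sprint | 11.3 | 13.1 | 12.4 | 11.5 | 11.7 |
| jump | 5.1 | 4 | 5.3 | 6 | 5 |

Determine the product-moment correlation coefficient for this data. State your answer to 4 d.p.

-0.7267

n = 5, Σx = 60, Σy = 25.4, Σx² = 722.2, Σy² = 131.1, Σxy = 303.25
nΣxy − ΣxΣy = 1516.25 − 1524 = -7.75
nΣx² − (Σx)² = 3611 − 3600 = 11; nΣy² − (Σy)² = 655.5 − 645.16 = 10.34
r = -7.75 / √(11 × 10.34) = -7.75 / 10.6649 ≈ -0.7267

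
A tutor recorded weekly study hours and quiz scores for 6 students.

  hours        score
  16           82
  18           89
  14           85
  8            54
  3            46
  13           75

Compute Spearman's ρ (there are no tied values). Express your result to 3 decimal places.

0.943

Rank hours: 5, 6, 4, 2, 1, 3
Rank score: 4, 6, 5, 2, 1, 3
d = rank(hours) − rank(score): 1, 0, -1, 0, 0, 0; Σd² = 2
ρ = 1 − 6Σd² / [n(n²−1)] = 1 − 6×2 / (6×35) = 1 − 12/210 ≈ 0.943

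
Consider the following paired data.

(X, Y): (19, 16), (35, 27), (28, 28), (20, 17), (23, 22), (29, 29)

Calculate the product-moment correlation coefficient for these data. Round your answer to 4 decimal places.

0.8722

n = 6, ΣX = 154, ΣY = 139, ΣX² = 4140, ΣY² = 3383, ΣXY = 3720
nΣXY − ΣXΣY = 22320 − 21406 = 914
nΣX² − (ΣX)² = 24840 − 23716 = 1124; nΣY² − (ΣY)² = 20298 − 19321 = 977
r = 914 / √(1124 × 977) = 914 / 1047.9256 ≈ 0.8722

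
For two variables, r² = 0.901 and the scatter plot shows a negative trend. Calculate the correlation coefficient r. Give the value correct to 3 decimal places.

|r| = √0.901 = 0.949
The association is negative, so r = −0.949.

-0.949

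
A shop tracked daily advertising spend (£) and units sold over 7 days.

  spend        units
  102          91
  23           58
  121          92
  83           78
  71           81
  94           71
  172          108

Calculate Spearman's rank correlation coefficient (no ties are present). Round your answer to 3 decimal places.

Rank spend: 5, 1, 6, 3, 2, 4, 7
Rank units: 5, 1, 6, 3, 4, 2, 7
d = rank(spend) − rank(units): 0, 0, 0, 0, -2, 2, 0; Σd² = 8
ρ = 1 − 6Σd² / [n(n²−1)] = 1 − 6×8 / (7×48) = 1 − 48/336 ≈ 0.857

0.857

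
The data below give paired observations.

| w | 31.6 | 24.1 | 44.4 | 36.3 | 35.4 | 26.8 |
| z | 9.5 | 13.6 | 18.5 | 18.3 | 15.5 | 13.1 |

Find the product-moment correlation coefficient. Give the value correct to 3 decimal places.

0.672

n = 6, Σw = 198.6, Σz = 88.5, Σw² = 6839.82, Σz² = 1364.21, Σwz = 3013.43
nΣwz − ΣwΣz = 18080.58 − 17576.1 = 504.48
nΣw² − (Σw)² = 41038.92 − 39441.96 = 1596.96; nΣz² − (Σz)² = 8185.26 − 7832.25 = 353.01
r = 504.48 / √(1596.96 × 353.01) = 504.48 / 750.8281 ≈ 0.672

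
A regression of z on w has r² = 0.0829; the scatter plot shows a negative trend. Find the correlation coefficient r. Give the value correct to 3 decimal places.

-0.288

|r| = √0.0829 = 0.288
The association is negative, so r = −0.288.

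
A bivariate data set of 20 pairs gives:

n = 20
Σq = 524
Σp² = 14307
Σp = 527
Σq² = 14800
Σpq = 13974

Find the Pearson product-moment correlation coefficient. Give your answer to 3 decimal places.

r = (nΣpq − ΣpΣq) / √[(nΣp² − (Σp)²)(nΣq² − (Σq)²)]
Numerator: 20×13974 − 527×524 = 3332
Denominator: √[(286140 − 277729)(296000 − 274576)] = √[8411 × 21424] = 13423.7574
r = 3332 / 13423.7574 ≈ 0.248

0.248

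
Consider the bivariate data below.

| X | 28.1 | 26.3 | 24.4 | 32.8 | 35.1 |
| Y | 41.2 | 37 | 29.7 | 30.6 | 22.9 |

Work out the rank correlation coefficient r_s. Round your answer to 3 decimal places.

-0.300

Rank X: 3, 2, 1, 4, 5
Rank Y: 5, 4, 2, 3, 1
d = rank(X) − rank(Y): -2, -2, -1, 1, 4; Σd² = 26
ρ = 1 − 6Σd² / [n(n²−1)] = 1 − 6×26 / (5×24) = 1 − 156/120 ≈ -0.300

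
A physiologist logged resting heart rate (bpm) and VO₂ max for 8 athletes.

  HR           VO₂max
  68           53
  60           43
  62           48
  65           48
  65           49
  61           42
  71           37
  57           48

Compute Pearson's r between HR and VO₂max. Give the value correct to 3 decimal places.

n = 8, Σx = 509, Σy = 368, Σx² = 32529, Σy² = 17104, Σxy = 23390
nΣxy − ΣxΣy = 187120 − 187312 = -192
nΣx² − (Σx)² = 260232 − 259081 = 1151; nΣy² − (Σy)² = 136832 − 135424 = 1408
r = -192 / √(1151 × 1408) = -192 / 1273.0310 ≈ -0.151

-0.151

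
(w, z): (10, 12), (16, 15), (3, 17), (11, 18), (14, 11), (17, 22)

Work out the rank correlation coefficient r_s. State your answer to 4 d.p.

Rank w: 2, 5, 1, 3, 4, 6
Rank z: 2, 3, 4, 5, 1, 6
d = rank(w) − rank(z): 0, 2, -3, -2, 3, 0; Σd² = 26
ρ = 1 − 6Σd² / [n(n²−1)] = 1 − 6×26 / (6×35) = 1 − 156/210 ≈ 0.2571

0.2571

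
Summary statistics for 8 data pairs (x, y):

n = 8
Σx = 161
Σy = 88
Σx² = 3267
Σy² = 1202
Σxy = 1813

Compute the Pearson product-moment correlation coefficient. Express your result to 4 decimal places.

r = (nΣxy − ΣxΣy) / √[(nΣx² − (Σx)²)(nΣy² − (Σy)²)]
Numerator: 8×1813 − 161×88 = 336
Denominator: √[(26136 − 25921)(9616 − 7744)] = √[215 × 1872] = 634.4131
r = 336 / 634.4131 ≈ 0.5296

0.5296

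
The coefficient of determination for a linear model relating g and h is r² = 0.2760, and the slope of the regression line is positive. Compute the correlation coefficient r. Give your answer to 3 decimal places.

0.525

|r| = √0.2760 = 0.525
The association is positive, so r = 0.525.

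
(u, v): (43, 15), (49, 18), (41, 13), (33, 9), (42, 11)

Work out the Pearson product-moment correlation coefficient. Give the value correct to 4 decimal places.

n = 5, Σu = 208, Σv = 66, Σu² = 8784, Σv² = 920, Σuv = 2819
nΣuv − ΣuΣv = 14095 − 13728 = 367
nΣu² − (Σu)² = 43920 − 43264 = 656; nΣv² − (Σv)² = 4600 − 4356 = 244
r = 367 / √(656 × 244) = 367 / 400.0800 ≈ 0.9173

0.9173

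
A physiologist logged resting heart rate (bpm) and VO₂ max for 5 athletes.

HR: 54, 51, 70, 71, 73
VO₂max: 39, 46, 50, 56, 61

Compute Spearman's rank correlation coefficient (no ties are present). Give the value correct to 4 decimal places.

Rank HR: 2, 1, 3, 4, 5
Rank VO₂max: 1, 2, 3, 4, 5
d = rank(HR) − rank(VO₂max): 1, -1, 0, 0, 0; Σd² = 2
ρ = 1 − 6Σd² / [n(n²−1)] = 1 − 6×2 / (5×24) = 1 − 12/120 ≈ 0.9000

0.9000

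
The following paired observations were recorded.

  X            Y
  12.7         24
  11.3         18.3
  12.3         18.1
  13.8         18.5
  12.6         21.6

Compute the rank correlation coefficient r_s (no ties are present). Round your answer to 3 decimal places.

0.600

Rank X: 4, 1, 2, 5, 3
Rank Y: 5, 2, 1, 3, 4
d = rank(X) − rank(Y): -1, -1, 1, 2, -1; Σd² = 8
ρ = 1 − 6Σd² / [n(n²−1)] = 1 − 6×8 / (5×24) = 1 − 48/120 ≈ 0.600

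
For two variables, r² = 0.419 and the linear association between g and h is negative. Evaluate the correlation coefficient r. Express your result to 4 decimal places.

|r| = √0.419 = 0.6473
The association is negative, so r = −0.6473.

-0.6473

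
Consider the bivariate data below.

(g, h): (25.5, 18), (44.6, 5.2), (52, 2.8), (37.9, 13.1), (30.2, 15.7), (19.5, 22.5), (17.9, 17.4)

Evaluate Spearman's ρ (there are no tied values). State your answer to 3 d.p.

Rank g: 3, 6, 7, 5, 4, 2, 1
Rank h: 6, 2, 1, 3, 4, 7, 5
d = rank(g) − rank(h): -3, 4, 6, 2, 0, -5, -4; Σd² = 106
ρ = 1 − 6Σd² / [n(n²−1)] = 1 − 6×106 / (7×48) = 1 − 636/336 ≈ -0.893

-0.893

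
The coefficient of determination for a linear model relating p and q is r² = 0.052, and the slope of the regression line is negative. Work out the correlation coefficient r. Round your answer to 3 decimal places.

|r| = √0.052 = 0.228
The association is negative, so r = −0.228.

-0.228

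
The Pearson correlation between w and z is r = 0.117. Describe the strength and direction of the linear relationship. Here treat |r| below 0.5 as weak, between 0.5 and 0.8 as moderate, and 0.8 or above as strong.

weak positive

r = 0.117 > 0 so the relationship is positive.
|r| = 0.117, which falls in the weak range.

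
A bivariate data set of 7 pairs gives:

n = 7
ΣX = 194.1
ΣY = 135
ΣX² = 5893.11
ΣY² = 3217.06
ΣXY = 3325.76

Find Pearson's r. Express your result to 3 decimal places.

-0.746

r = (nΣXY − ΣXΣY) / √[(nΣX² − (ΣX)²)(nΣY² − (ΣY)²)]
Numerator: 7×3325.76 − 194.1×135 = -2923.18
Denominator: √[(41251.77 − 37674.81)(22519.42 − 18225)] = √[3576.96 × 4294.42] = 3919.3072
r = -2923.18 / 3919.3072 ≈ -0.746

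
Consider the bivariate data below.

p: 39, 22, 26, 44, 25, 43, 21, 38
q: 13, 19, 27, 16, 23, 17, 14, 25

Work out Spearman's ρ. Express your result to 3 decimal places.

Rank p: 6, 2, 4, 8, 3, 7, 1, 5
Rank q: 1, 5, 8, 3, 6, 4, 2, 7
d = rank(p) − rank(q): 5, -3, -4, 5, -3, 3, -1, -2; Σd² = 98
ρ = 1 − 6Σd² / [n(n²−1)] = 1 − 6×98 / (8×63) = 1 − 588/504 ≈ -0.167

-0.167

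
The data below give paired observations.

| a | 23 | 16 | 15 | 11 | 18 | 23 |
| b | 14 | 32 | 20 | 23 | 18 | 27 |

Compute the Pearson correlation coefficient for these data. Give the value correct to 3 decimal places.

n = 6, Σa = 106, Σb = 134, Σa² = 1984, Σb² = 3202, Σab = 2332
nΣab − ΣaΣb = 13992 − 14204 = -212
nΣa² − (Σa)² = 11904 − 11236 = 668; nΣb² − (Σb)² = 19212 − 17956 = 1256
r = -212 / √(668 × 1256) = -212 / 915.9738 ≈ -0.231

-0.231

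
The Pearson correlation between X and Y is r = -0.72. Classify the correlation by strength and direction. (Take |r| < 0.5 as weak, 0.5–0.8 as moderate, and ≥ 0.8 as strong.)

moderate negative

r = -0.72 < 0 so the relationship is negative.
|r| = 0.72, which falls in the moderate range.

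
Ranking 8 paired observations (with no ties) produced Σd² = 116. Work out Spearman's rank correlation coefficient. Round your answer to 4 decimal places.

ρ = 1 − 6Σd² / [n(n²−1)] = 1 − 6×116 / (8×63)
  = 1 − 696/504 = 1 − 1.38095 ≈ -0.3810

-0.3810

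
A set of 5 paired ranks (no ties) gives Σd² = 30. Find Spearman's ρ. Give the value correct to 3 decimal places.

ρ = 1 − 6Σd² / [n(n²−1)] = 1 − 6×30 / (5×24)
  = 1 − 180/120 = 1 − 1.5000 ≈ -0.500

-0.500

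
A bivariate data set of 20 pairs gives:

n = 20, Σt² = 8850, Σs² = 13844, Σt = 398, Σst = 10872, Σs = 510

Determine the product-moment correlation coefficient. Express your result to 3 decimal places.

0.819

r = (nΣst − ΣsΣt) / √[(nΣs² − (Σs)²)(nΣt² − (Σt)²)]
Numerator: 20×10872 − 510×398 = 14460
Denominator: √[(276880 − 260100)(177000 − 158404)] = √[16780 × 18596] = 17664.6789
r = 14460 / 17664.6789 ≈ 0.819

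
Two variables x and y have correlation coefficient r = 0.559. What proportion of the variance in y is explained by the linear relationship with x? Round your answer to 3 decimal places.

r² = (0.559)² = 0.312

0.312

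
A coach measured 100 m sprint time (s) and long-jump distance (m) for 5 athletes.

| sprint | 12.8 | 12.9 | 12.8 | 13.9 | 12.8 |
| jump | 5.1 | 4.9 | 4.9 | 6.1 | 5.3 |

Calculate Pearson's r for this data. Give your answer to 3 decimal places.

0.924

n = 5, Σx = 65.2, Σy = 26.3, Σx² = 851.14, Σy² = 139.33, Σxy = 343.84
nΣxy − ΣxΣy = 1719.2 − 1714.76 = 4.44
nΣx² − (Σx)² = 4255.7 − 4251.04 = 4.66; nΣy² − (Σy)² = 696.65 − 691.69 = 4.96
r = 4.44 / √(4.66 × 4.96) = 4.44 / 4.8077 ≈ 0.924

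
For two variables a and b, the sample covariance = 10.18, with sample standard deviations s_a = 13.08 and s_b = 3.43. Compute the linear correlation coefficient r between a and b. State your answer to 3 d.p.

r = Cov(a,b) / (s_a · s_b) = 10.18 / (13.08 × 3.43)
  = 10.18 / 44.8644 ≈ 0.227

0.227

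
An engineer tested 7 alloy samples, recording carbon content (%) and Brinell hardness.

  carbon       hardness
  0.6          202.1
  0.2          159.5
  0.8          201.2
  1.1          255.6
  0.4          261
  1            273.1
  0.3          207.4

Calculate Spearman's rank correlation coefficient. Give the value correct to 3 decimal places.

0.500

Rank carbon: 4, 1, 5, 7, 3, 6, 2
Rank hardness: 3, 1, 2, 5, 6, 7, 4
d = rank(carbon) − rank(hardness): 1, 0, 3, 2, -3, -1, -2; Σd² = 28
ρ = 1 − 6Σd² / [n(n²−1)] = 1 − 6×28 / (7×48) = 1 − 168/336 ≈ 0.500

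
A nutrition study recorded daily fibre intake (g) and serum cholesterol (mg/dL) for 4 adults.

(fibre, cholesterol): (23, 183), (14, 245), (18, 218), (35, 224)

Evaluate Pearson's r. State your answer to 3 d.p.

-0.244

n = 4, Σx = 90, Σy = 870, Σx² = 2274, Σy² = 191214, Σxy = 19403
nΣxy − ΣxΣy = 77612 − 78300 = -688
nΣx² − (Σx)² = 9096 − 8100 = 996; nΣy² − (Σy)² = 764856 − 756900 = 7956
r = -688 / √(996 × 7956) = -688 / 2814.9913 ≈ -0.244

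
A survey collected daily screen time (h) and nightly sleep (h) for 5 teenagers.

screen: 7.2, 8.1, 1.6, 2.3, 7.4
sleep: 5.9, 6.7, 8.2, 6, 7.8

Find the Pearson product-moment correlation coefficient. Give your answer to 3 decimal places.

-0.207

n = 5, Σx = 26.6, Σy = 34.6, Σx² = 180.06, Σy² = 243.78, Σxy = 181.39
nΣxy − ΣxΣy = 906.95 − 920.36 = -13.41
nΣx² − (Σx)² = 900.3 − 707.56 = 192.74; nΣy² − (Σy)² = 1218.9 − 1197.16 = 21.74
r = -13.41 / √(192.74 × 21.74) = -13.41 / 64.7315 ≈ -0.207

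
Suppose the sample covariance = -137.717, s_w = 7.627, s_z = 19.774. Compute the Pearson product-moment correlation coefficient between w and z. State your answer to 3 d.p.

r = Cov(w,z) / (s_w · s_z) = -137.717 / (7.627 × 19.774)
  = -137.717 / 150.8163 ≈ -0.913

-0.913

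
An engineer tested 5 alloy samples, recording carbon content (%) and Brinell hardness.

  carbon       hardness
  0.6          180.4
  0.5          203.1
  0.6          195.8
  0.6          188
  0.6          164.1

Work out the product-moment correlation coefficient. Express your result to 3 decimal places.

-0.626

n = 5, Σx = 2.9, Σy = 931.4, Σx² = 1.69, Σy² = 174404.22, Σxy = 538.53
nΣxy − ΣxΣy = 2692.65 − 2701.06 = -8.41
nΣx² − (Σx)² = 8.45 − 8.41 = 0.04; nΣy² − (Σy)² = 872021.1 − 867505.96 = 4515.14
r = -8.41 / √(0.04 × 4515.14) = -8.41 / 13.4390 ≈ -0.626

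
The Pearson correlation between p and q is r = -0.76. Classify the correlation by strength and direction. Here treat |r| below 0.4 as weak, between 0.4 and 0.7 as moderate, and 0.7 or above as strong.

strong negative

r = -0.76 < 0 so the relationship is negative.
|r| = 0.76, which falls in the strong range.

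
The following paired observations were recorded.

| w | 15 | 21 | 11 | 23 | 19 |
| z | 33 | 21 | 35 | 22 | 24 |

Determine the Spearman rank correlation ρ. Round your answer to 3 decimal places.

-0.900

Rank w: 2, 4, 1, 5, 3
Rank z: 4, 1, 5, 2, 3
d = rank(w) − rank(z): -2, 3, -4, 3, 0; Σd² = 38
ρ = 1 − 6Σd² / [n(n²−1)] = 1 − 6×38 / (5×24) = 1 − 228/120 ≈ -0.900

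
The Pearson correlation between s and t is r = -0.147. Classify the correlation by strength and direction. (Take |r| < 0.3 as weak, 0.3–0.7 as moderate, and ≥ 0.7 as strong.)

weak negative

r = -0.147 < 0 so the relationship is negative.
|r| = 0.147, which falls in the weak range.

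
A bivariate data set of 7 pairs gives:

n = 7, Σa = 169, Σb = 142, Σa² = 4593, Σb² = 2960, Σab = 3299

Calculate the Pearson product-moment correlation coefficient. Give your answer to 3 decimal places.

-0.641

r = (nΣab − ΣaΣb) / √[(nΣa² − (Σa)²)(nΣb² − (Σb)²)]
Numerator: 7×3299 − 169×142 = -905
Denominator: √[(32151 − 28561)(20720 − 20164)] = √[3590 × 556] = 1412.8128
r = -905 / 1412.8128 ≈ -0.641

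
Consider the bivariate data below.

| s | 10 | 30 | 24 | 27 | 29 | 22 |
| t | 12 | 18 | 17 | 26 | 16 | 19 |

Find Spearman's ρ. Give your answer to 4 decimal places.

0.2571

Rank s: 1, 6, 3, 4, 5, 2
Rank t: 1, 4, 3, 6, 2, 5
d = rank(s) − rank(t): 0, 2, 0, -2, 3, -3; Σd² = 26
ρ = 1 − 6Σd² / [n(n²−1)] = 1 − 6×26 / (6×35) = 1 − 156/210 ≈ 0.2571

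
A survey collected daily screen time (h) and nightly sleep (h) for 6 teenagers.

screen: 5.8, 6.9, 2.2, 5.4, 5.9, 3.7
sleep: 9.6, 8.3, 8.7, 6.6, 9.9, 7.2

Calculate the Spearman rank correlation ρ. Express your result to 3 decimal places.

0.314

Rank screen: 4, 6, 1, 3, 5, 2
Rank sleep: 5, 3, 4, 1, 6, 2
d = rank(screen) − rank(sleep): -1, 3, -3, 2, -1, 0; Σd² = 24
ρ = 1 − 6Σd² / [n(n²−1)] = 1 − 6×24 / (6×35) = 1 − 144/210 ≈ 0.314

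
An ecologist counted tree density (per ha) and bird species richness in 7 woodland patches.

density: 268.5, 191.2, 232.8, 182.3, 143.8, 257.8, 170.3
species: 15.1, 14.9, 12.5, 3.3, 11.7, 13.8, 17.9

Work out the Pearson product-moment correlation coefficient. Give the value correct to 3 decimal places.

n = 7, Σx = 1446.7, Σy = 89.2, Σx² = 312220.19, Σy² = 1264.9, Σxy = 18703.29
nΣxy − ΣxΣy = 130923.03 − 129045.64 = 1877.39
nΣx² − (Σx)² = 2185541.33 − 2092940.89 = 92600.44; nΣy² − (Σy)² = 8854.3 − 7956.64 = 897.66
r = 1877.39 / √(92600.44 × 897.66) = 1877.39 / 9117.2206 ≈ 0.206

0.206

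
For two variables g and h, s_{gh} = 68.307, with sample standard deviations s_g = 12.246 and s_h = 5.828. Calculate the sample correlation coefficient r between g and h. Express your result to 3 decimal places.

r = Cov(g,h) / (s_g · s_h) = 68.307 / (12.246 × 5.828)
  = 68.307 / 71.3697 ≈ 0.957

0.957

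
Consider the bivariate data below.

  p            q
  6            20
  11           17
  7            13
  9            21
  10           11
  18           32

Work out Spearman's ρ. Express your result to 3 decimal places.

0.257

Rank p: 1, 5, 2, 3, 4, 6
Rank q: 4, 3, 2, 5, 1, 6
d = rank(p) − rank(q): -3, 2, 0, -2, 3, 0; Σd² = 26
ρ = 1 − 6Σd² / [n(n²−1)] = 1 − 6×26 / (6×35) = 1 − 156/210 ≈ 0.257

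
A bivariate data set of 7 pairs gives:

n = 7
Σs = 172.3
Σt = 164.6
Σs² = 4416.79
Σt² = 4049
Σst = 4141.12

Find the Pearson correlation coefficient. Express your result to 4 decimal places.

0.5059

r = (nΣst − ΣsΣt) / √[(nΣs² − (Σs)²)(nΣt² − (Σt)²)]
Numerator: 7×4141.12 − 172.3×164.6 = 627.26
Denominator: √[(30917.53 − 29687.29)(28343 − 27093.16)] = √[1230.24 × 1249.84] = 1240.0013
r = 627.26 / 1240.0013 ≈ 0.5059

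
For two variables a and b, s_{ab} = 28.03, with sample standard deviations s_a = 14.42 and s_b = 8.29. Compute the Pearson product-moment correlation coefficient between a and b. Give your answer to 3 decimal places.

r = Cov(a,b) / (s_a · s_b) = 28.03 / (14.42 × 8.29)
  = 28.03 / 119.5418 ≈ 0.234

0.234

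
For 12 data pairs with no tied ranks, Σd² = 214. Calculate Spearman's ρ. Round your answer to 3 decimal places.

ρ = 1 − 6Σd² / [n(n²−1)] = 1 − 6×214 / (12×143)
  = 1 − 1284/1716 = 1 − 0.7483 ≈ 0.252

0.252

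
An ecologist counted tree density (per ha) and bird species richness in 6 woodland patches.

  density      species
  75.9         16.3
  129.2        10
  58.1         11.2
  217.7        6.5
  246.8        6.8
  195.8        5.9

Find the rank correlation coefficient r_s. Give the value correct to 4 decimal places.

Rank density: 2, 3, 1, 5, 6, 4
Rank species: 6, 4, 5, 2, 3, 1
d = rank(density) − rank(species): -4, -1, -4, 3, 3, 3; Σd² = 60
ρ = 1 − 6Σd² / [n(n²−1)] = 1 − 6×60 / (6×35) = 1 − 360/210 ≈ -0.7143

-0.7143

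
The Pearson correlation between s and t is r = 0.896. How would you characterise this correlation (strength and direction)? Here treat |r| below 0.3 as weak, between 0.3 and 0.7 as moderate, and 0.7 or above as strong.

r = 0.896 > 0 so the relationship is positive.
|r| = 0.896, which falls in the strong range.

strong positive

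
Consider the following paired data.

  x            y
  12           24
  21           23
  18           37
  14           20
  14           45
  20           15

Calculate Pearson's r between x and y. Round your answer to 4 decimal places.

n = 6, Σx = 99, Σy = 164, Σx² = 1701, Σy² = 5124, Σxy = 2647
nΣxy − ΣxΣy = 15882 − 16236 = -354
nΣx² − (Σx)² = 10206 − 9801 = 405; nΣy² − (Σy)² = 30744 − 26896 = 3848
r = -354 / √(405 × 3848) = -354 / 1248.3749 ≈ -0.2836

-0.2836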